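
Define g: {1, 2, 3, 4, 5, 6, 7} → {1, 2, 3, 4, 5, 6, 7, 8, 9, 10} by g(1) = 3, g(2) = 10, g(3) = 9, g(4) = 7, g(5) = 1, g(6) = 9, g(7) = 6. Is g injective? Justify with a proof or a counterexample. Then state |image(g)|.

g(3) = 9 = g(6) with 3 ≠ 6, so g is not injective.
The image of g is {1, 3, 6, 7, 9, 10}, which has 6 elements.

6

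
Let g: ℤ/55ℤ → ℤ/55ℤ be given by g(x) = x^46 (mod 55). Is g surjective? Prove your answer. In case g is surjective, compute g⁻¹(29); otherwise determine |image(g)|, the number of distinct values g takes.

g(3): Repeated squaring mod 55: 3^1 ≡ 3, 3^2 ≡ 3² = 9, 3^4 ≡ 9² = 81 ≡ 26, 3^8 ≡ 26² = 676 ≡ 16, 3^16 ≡ 16² = 256 ≡ 36, 3^32 ≡ 36² = 1296 ≡ 31. Since 46 = 32 + 8 + 4 + 2, 3^46 ≡ 31·16·26·9: 31·16 = 496 ≡ 1, then 1·26 = 26, then 26·9 = 234 ≡ 14. So 3^46 ≡ 14 (mod 55).
g(8): Repeated squaring mod 55: 8^1 ≡ 8, 8^2 ≡ 8² = 64 ≡ 9, 8^4 ≡ 9² = 81 ≡ 26, 8^8 ≡ 26² = 676 ≡ 16, 8^16 ≡ 16² = 256 ≡ 36, 8^32 ≡ 36² = 1296 ≡ 31. Since 46 = 32 + 8 + 4 + 2, 8^46 ≡ 31·16·26·9: 31·16 = 496 ≡ 1, then 1·26 = 26, then 26·9 = 234 ≡ 14. So 8^46 ≡ 14 (mod 55).
So g(3) = g(8) = 14 while 3 ≠ 8, so g is not injective.
A non-injective map from the 55-element set ℤ/55ℤ to itself takes at most 54 distinct values, so it cannot be surjective. Thus g is not surjective.
Since g is not surjective, we determine |image(g)|. Computing x^46 mod 55 for each x (by repeated squaring, reducing mod 55 at every step), the values g(0), g(1), …, g(54) are: 0, 1, 9, 14, 26, 5, 16, 4, 14, 31, 45, 11, 34, 9, 36, 15, 16, 49, 4, 36, 20, 1, 44, 34, 31, 25, 26, 49, 49, 26, 25, 31, 34, 44, 1, 20, 36, 4, 49, 16, 15, 36, 9, 34, 11, 45, 31, 14, 4, 16, 5, 26, 14, 9, 1.
The distinct values are {0, 1, 4, 5, 9, 11, 14, 15, 16, 20, 25, 26, 31, 34, 36, 44, 45, 49}; there are 18 of them.

18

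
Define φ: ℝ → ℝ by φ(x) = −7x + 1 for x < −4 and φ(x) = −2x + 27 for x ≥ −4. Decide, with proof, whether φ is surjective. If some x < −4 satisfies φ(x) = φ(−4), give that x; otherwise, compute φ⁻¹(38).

-34/7

Both pieces are strictly decreasing (slopes −7 and −2), so each is injective on its own interval.
The left piece maps (−∞, −4) onto (29, ∞); the right piece maps [−4, ∞) onto (−∞, 35].
The union (29, ∞) ∪ (−∞, 35] covers ℝ, so φ is surjective.
For the follow-up: the images overlap, so an x < −4 with φ(x) = φ(−4) exists. φ(−4) = 35; solving −7x + 1 = 35 for x < −4 gives x = (35 − 1)/(−7) = −34/7.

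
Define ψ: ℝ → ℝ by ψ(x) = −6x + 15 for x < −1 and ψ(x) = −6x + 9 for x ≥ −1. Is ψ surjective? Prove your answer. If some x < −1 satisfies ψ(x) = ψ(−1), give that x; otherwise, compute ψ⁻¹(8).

Both pieces are strictly decreasing (slopes −6 and −6), so each is injective on its own interval.
The left piece maps (−∞, −1) onto (21, ∞); the right piece maps [−1, ∞) onto (−∞, 15].
The union (21, ∞) ∪ (−∞, 15] omits the interval between 21 and 15; in particular 21 has no preimage. So ψ is not surjective.
Because the two images are disjoint, no x < −1 has ψ(x) = ψ(−1), so we compute ψ⁻¹(8): 8 lies in (−∞, 15], so solve −6x + 9 = 8: x = (8 − 9)/(−6) = 1/6.

1/6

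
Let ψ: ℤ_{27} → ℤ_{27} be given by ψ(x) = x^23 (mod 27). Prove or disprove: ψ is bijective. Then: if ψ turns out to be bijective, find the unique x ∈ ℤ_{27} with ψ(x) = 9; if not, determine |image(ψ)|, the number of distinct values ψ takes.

ψ(0) = 0^23 = 0.
ψ(3): Repeated squaring mod 27: 3^1 ≡ 3, 3^2 ≡ 3² = 9, 3^4 ≡ 9² = 81 ≡ 0, 3^8 ≡ 0² = 0, 3^16 ≡ 0² = 0. Since 23 = 16 + 4 + 2 + 1, 3^23 ≡ 0·0·9·3: 0·0 = 0, then 0·9 = 0, then 0·3 = 0. So 3^23 ≡ 0 (mod 27).
So ψ(0) = ψ(3) = 0 while 0 ≠ 3, so ψ is not injective, hence not bijective.
Since ψ is not bijective, we determine |image(ψ)|. Computing x^23 mod 27 for each x (by repeated squaring, reducing mod 27 at every step), the values ψ(0), ψ(1), …, ψ(26) are: 0, 1, 5, 0, 25, 20, 0, 13, 17, 0, 19, 23, 0, 16, 11, 0, 4, 8, 0, 10, 14, 0, 7, 2, 0, 22, 26.
The distinct values are {0, 1, 2, 4, 5, 7, 8, 10, 11, 13, 14, 16, 17, 19, 20, 22, 23, 25, 26}; there are 19 of them.

19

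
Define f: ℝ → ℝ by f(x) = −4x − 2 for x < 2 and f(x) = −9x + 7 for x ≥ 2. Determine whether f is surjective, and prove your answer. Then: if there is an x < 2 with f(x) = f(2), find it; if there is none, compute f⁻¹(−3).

1/4

Both pieces are strictly decreasing (slopes −4 and −9), so each is injective on its own interval.
The left piece maps (−∞, 2) onto (−10, ∞); the right piece maps [2, ∞) onto (−∞, −11].
The union (−10, ∞) ∪ (−∞, −11] omits the interval between −10 and −11; in particular −10 has no preimage. So f is not surjective.
Because the two images are disjoint, no x < 2 has f(x) = f(2), so we compute f⁻¹(−3): −3 lies in (−10, ∞), so solve −4x − 2 = −3: x = (−3 + 2)/(−4) = 1/4.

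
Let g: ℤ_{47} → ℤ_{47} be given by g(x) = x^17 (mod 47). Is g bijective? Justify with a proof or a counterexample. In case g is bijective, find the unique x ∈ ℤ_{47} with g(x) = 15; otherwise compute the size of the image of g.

Since 47 is prime, the nonzero elements of ℤ_{47} form a cyclic group of order 46.
As gcd(17, 46) = 1, raising to the 17th power is a bijection on this group: if x_1^17 ≡ x_2^17 then (x_1x_2^{−1})^17 = 1, and the only element of order dividing gcd(17, 46) = 1 is 1, so x_1 = x_2.
With g(0) = 0 this makes g injective on all of ℤ_{47}, hence bijective (finite equal-size domain and codomain). In particular g is bijective.
Since g is bijective, we find the preimage of 15. The inverse of x ↦ x^17 on (ℤ_{47})^× is x ↦ x^19, because 17·19 = 323 = 7·46 + 1 ≡ 1 (mod 46) and x^{46} = 1 for x ≠ 0 (Fermat). So g⁻¹(15) = 15^19 mod 47.
Repeated squaring mod 47: 15^1 ≡ 15, 15^2 ≡ 15² = 225 ≡ 37, 15^4 ≡ 37² = 1369 ≡ 6, 15^8 ≡ 6² = 36, 15^16 ≡ 36² = 1296 ≡ 27. Since 19 = 16 + 2 + 1, 15^19 ≡ 27·37·15: 27·37 = 999 ≡ 12, then 12·15 = 180 ≡ 39. So 15^19 ≡ 39 (mod 47).
Hence g⁻¹(15) = 39.

39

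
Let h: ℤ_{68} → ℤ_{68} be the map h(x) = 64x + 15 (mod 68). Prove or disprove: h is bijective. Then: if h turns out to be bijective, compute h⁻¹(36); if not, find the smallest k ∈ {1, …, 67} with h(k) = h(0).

We have gcd(64, 68) = 4 > 1. Taking s = 0 and t = 17: h(0) = 15 and h(17) = 64·17 + 15 = 1103 ≡ 15 (mod 68).
So h(0) = h(17) while 0 ≠ 17, hence h is not injective, hence not bijective.
Since h is not bijective, we find the least positive k with h(k) = h(0): this means 64k ≡ 0 (mod 68), i.e. 68 ∣ 64k. Since gcd(64, 68) = 4, dividing through by 4 this holds exactly when 17 ∣ 16k, and as gcd(16, 17) = 1, exactly when 17 ∣ k.
The smallest positive such k is 17.

17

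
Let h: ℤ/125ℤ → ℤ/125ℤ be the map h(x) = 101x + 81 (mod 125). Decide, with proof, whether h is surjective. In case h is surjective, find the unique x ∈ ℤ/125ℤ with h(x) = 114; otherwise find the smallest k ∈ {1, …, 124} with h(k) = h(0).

Recall that h is surjective if every y in the codomain equals h(x) for some x in the domain.
Since gcd(101, 125) = 1, 101 is invertible modulo 125. Euclid's algorithm: 125 = 1·101 + 24, 101 = 4·24 + 5, 24 = 4·5 + 4, 5 = 1·4 + 1; back-substituting gives 1 = 26·101 − 21·125, so 101⁻¹ ≡ 26 (mod 125).
For any y ∈ ℤ/125ℤ, x = 26(y − 81) mod 125 satisfies h(x) = 101·26(y − 81) + 81 ≡ y (since 101·26 ≡ 1 mod 125). So every y has a preimage.
So h is surjective.
Since h is surjective, we find h⁻¹(114): we need 101x ≡ 114 − 81 ≡ 33 (mod 125). Using 101⁻¹ = 26: x ≡ 26·33 = 858 = 6·125 + 108, so x = 108.
Check: h(108) = 101·108 + 81 = 10989 = 87·125 + 114 ≡ 114 (mod 125).

108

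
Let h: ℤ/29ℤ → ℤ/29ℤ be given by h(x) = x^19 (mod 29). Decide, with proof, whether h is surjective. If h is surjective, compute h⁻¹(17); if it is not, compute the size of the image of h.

Since 29 is prime, the nonzero elements of ℤ/29ℤ form a cyclic group of order 28.
As gcd(19, 28) = 1, raising to the 19th power is a bijection on this group: if u^19 ≡ v^19 then (uv^{−1})^19 = 1, and the only element of order dividing gcd(19, 28) = 1 is 1, so u = v.
With h(0) = 0 this makes h injective on all of ℤ/29ℤ, hence bijective (finite equal-size domain and codomain). In particular h is surjective.
Since h is surjective, we find the preimage of 17. The inverse of x ↦ x^19 on (ℤ/29ℤ)^× is x ↦ x^3, because 19·3 = 57 = 2·28 + 1 ≡ 1 (mod 28) and x^{28} = 1 for x ≠ 0 (Fermat). So h⁻¹(17) = 17^3 mod 29.
Repeated squaring mod 29: 17^1 ≡ 17, 17^2 ≡ 17² = 289 ≡ 28. Since 3 = 2 + 1, 17^3 ≡ 28·17: 28·17 = 476 ≡ 12. So 17^3 ≡ 12 (mod 29).
Hence h⁻¹(17) = 12.

12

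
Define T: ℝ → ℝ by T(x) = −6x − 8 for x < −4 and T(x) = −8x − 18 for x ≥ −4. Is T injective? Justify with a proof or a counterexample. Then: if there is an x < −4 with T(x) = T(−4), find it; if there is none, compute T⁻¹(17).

-25/6

Both pieces are strictly decreasing (slopes −6 and −8), so each is injective on its own interval.
The left piece maps (−∞, −4) onto (16, ∞); the right piece maps [−4, ∞) onto (−∞, 14].
These images are disjoint, so no value is attained by both pieces. Hence T is injective.
Because the two images are disjoint, no x < −4 has T(x) = T(−4), so we compute T⁻¹(17): 17 lies in (16, ∞), so solve −6x − 8 = 17: x = (17 + 8)/(−6) = −25/6.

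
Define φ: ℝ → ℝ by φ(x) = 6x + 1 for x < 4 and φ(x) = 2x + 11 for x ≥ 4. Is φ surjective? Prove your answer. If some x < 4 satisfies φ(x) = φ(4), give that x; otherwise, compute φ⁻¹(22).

Both pieces are strictly increasing (slopes 6 and 2), so each is injective on its own interval.
The left piece maps (−∞, 4) onto (−∞, 25); the right piece maps [4, ∞) onto [19, ∞).
The union (−∞, 25) ∪ [19, ∞) covers ℝ, so φ is surjective.
For the follow-up: the images overlap, so an x < 4 with φ(x) = φ(4) exists. φ(4) = 19; solving 6x + 1 = 19 for x < 4 gives x = (19 − 1)/6 = 3.

3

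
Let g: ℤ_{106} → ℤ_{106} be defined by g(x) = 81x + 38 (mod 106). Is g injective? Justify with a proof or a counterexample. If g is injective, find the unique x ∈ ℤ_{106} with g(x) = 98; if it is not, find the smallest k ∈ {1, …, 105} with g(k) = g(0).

40

Recall: g is injective when g(s) = g(t) forces s = t.
If g(s) = g(t), then 81s ≡ 81t (mod 106). Because gcd(81, 106) = 1, we may cancel 81 to get s ≡ t (mod 106).
Therefore g is injective.
We now compute 81⁻¹ mod 106 explicitly. Euclid's algorithm: 106 = 1·81 + 25, 81 = 3·25 + 6, 25 = 4·6 + 1; back-substituting gives 1 = 89·81 − 68·106, so 81⁻¹ ≡ 89 (mod 106).
Since g is injective, we find g⁻¹(98): we need 81x ≡ 98 − 38 ≡ 60 (mod 106). Using 81⁻¹ = 89: x ≡ 89·60 = 5340 = 50·106 + 40, so x = 40.
Check: g(40) = 81·40 + 38 = 3278 = 30·106 + 98 ≡ 98 (mod 106).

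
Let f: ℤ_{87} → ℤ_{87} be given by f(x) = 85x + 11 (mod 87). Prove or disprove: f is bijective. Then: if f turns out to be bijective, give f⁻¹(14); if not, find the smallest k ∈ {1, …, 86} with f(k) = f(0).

Suppose f(x_1) = f(x_2) in ℤ_{87}. Then 85x_1 + 11 ≡ 85x_2 + 11 (mod 87), thus 85(x_1 − x_2) ≡ 0 (mod 87).
Since gcd(85, 87) = 1, 85 is invertible modulo 87, therefore x_1 − x_2 ≡ 0 (mod 87), i.e. x_1 = x_2.
We now compute 85⁻¹ mod 87 explicitly. Euclid's algorithm: 87 = 1·85 + 2, 85 = 42·2 + 1; back-substituting gives 1 = 43·85 − 42·87, so 85⁻¹ ≡ 43 (mod 87).
For any y ∈ ℤ_{87}, x = 43(y − 11) mod 87 satisfies f(x) = 85·43(y − 11) + 11 ≡ y (since 85·43 ≡ 1 mod 87). So every y has a preimage.
Therefore f is bijective.
Since f is bijective, we find f⁻¹(14): we need 85x ≡ 14 − 11 ≡ 3 (mod 87). Using 85⁻¹ = 43: x ≡ 43·3 = 129 = 1·87 + 42, so x = 42.
Check: f(42) = 85·42 + 11 = 3581 = 41·87 + 14 ≡ 14 (mod 87).

42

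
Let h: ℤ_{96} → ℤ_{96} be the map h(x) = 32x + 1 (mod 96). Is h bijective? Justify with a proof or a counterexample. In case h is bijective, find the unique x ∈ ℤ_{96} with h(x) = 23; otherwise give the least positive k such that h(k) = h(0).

We have gcd(32, 96) = 32 > 1. Taking a = 0 and b = 3: h(0) = 1 and h(3) = 32·3 + 1 = 97 ≡ 1 (mod 96).
So h(0) = h(3) while 0 ≠ 3, therefore h is not injective, hence not bijective.
Since h is not bijective, we find the least positive k with h(k) = h(0): this means 32k ≡ 0 (mod 96), i.e. 96 ∣ 32k. Since gcd(32, 96) = 32, dividing through by 32 this holds exactly when 3 ∣ k.
The smallest positive such k is 3.

3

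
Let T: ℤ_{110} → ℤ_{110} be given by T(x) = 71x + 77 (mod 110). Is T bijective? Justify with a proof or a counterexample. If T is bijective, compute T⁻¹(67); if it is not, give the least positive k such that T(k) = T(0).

20

Suppose T(s) = T(t) in ℤ_{110}. Then 71s + 77 ≡ 71t + 77 (mod 110), hence 71(s − t) ≡ 0 (mod 110).
Since gcd(71, 110) = 1, 71 is invertible modulo 110, thus s − t ≡ 0 (mod 110), i.e. s = t.
We now compute 71⁻¹ mod 110 explicitly. Euclid's algorithm: 110 = 1·71 + 39, 71 = 1·39 + 32, 39 = 1·32 + 7, 32 = 4·7 + 4, 7 = 1·4 + 3, 4 = 1·3 + 1; back-substituting gives 1 = 31·71 − 20·110, so 71⁻¹ ≡ 31 (mod 110).
Then y ↦ 31(y − 77) is a two-sided inverse to T, so every y ∈ ℤ_{110} has a preimage.
So T is bijective.
Since T is bijective, we compute T⁻¹(67): solve 71x + 77 ≡ 67 (mod 110), i.e. 71x ≡ 100 (mod 110).
Multiplying by 71⁻¹ = 31 gives x ≡ 31·100 = 3100 = 28·110 + 20 ≡ 20 (mod 110).
Check: T(20) = 71·20 + 77 = 1497 = 13·110 + 67 ≡ 67 (mod 110).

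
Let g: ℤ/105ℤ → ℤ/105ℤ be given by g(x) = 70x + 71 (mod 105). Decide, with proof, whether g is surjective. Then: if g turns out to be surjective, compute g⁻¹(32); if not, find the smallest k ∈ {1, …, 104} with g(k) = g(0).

3

Recall: surjectivity means every element of the codomain has a preimage under g.
Since gcd(70, 105) = 35, we have 70x ≡ 0 (mod 35) for all x, so g(x) ≡ 1 (mod 35).
But 0 ≢ 1 (mod 35), so 0 ∈ ℤ/105ℤ has no preimage. Therefore g is not surjective.
Since g is not surjective, we find the least positive k with g(k) = g(0): this means 70k ≡ 0 (mod 105), i.e. 105 ∣ 70k. Since gcd(70, 105) = 35, dividing through by 35 this holds exactly when 3 ∣ 2k, and as gcd(2, 3) = 1, exactly when 3 ∣ k.
The smallest positive such k is 3.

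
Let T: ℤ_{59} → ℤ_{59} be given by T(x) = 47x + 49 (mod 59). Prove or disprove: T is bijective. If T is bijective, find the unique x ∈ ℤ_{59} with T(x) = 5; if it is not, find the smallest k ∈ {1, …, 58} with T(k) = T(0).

43

Suppose T(s) = T(t) in ℤ_{59}. Then 47s + 49 ≡ 47t + 49 (mod 59), so 47(s − t) ≡ 0 (mod 59).
Since gcd(47, 59) = 1, 47 is invertible modulo 59, thus s − t ≡ 0 (mod 59), i.e. s = t.
We now compute 47⁻¹ mod 59 explicitly. Euclid's algorithm: 59 = 1·47 + 12, 47 = 3·12 + 11, 12 = 1·11 + 1; back-substituting gives 1 = 54·47 − 43·59, so 47⁻¹ ≡ 54 (mod 59).
For any y ∈ ℤ_{59}, x = 54(y − 49) mod 59 satisfies T(x) = 47·54(y − 49) + 49 ≡ y (since 47·54 ≡ 1 mod 59). So every y has a preimage.
Hence T is bijective.
Since T is bijective, we compute T⁻¹(5): solve 47x + 49 ≡ 5 (mod 59), i.e. 47x ≡ 15 (mod 59).
Multiplying by 47⁻¹ = 54 gives x ≡ 54·15 = 810 = 13·59 + 43 ≡ 43 (mod 59).
Check: T(43) = 47·43 + 49 = 2070 = 35·59 + 5 ≡ 5 (mod 59).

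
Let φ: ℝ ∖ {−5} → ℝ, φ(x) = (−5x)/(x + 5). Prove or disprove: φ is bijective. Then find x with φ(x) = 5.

-5/2

If φ(x) = −5, cross-multiplying gives 1(−5x) = −5(x + 5), which simplifies to 0 = −25 — false.  So −5 has no preimage and φ is not surjective.
Hence φ is not bijective.
Solving φ(x) = 5: cross-multiplying gives −5x = 5(x + 5), which rearranges to −10x = 25, so x = −5/2.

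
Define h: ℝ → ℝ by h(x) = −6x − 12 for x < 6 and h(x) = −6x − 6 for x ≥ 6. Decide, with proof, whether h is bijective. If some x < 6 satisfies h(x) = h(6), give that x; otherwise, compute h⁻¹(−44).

Both pieces are strictly decreasing (slopes −6 and −6), so each is injective on its own interval.
The left piece maps (−∞, 6) onto (−48, ∞); the right piece maps [6, ∞) onto (−∞, −42].
These images overlap. In particular h(6) = −42 (right piece), and solving −6x − 12 = −42 on the left piece gives x = 5 < 6.
So h(5) = h(6) with 5 ≠ 6, and h is not injective, hence not bijective. This x = 5 is the requested value below 6.

5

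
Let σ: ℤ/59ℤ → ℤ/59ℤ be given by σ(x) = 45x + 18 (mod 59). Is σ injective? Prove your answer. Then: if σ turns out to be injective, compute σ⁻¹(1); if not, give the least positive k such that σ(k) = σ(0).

56

Suppose σ(a) = σ(b) in ℤ/59ℤ. Then 45a + 18 ≡ 45b + 18 (mod 59), so 45(a − b) ≡ 0 (mod 59).
Since gcd(45, 59) = 1, 45 is invertible modulo 59, therefore a − b ≡ 0 (mod 59), i.e. a = b.
Thus σ is injective.
We now compute 45⁻¹ mod 59 explicitly. Euclid's algorithm: 59 = 1·45 + 14, 45 = 3·14 + 3, 14 = 4·3 + 2, 3 = 1·2 + 1; back-substituting gives 1 = 21·45 − 16·59, so 45⁻¹ ≡ 21 (mod 59).
Since σ is injective, we compute σ⁻¹(1): solve 45x + 18 ≡ 1 (mod 59), i.e. 45x ≡ 42 (mod 59).
Multiplying by 45⁻¹ = 21 gives x ≡ 21·42 = 882 = 14·59 + 56 ≡ 56 (mod 59).
Check: σ(56) = 45·56 + 18 = 2538 = 43·59 + 1 ≡ 1 (mod 59).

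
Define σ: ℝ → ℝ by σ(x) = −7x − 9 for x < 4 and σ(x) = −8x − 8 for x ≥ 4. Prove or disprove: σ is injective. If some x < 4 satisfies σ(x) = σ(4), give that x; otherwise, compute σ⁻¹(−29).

Both pieces are strictly decreasing (slopes −7 and −8), so each is injective on its own interval.
The left piece maps (−∞, 4) onto (−37, ∞); the right piece maps [4, ∞) onto (−∞, −40].
These images are disjoint, so no value is attained by both pieces. Hence σ is injective.
Because the two images are disjoint, no x < 4 has σ(x) = σ(4), so we compute σ⁻¹(−29): −29 lies in (−37, ∞), so solve −7x − 9 = −29: x = (−29 + 9)/(−7) = 20/7.

20/7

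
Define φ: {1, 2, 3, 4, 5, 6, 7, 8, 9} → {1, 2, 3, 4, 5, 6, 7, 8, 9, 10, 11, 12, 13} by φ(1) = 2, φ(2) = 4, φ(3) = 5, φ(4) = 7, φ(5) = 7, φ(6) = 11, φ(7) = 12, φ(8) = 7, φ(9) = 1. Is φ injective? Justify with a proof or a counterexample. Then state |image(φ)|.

φ(4) = 7 = φ(5) with 4 ≠ 5, so φ is not injective.
The image of φ is {1, 2, 4, 5, 7, 11, 12}, which has 7 elements.

7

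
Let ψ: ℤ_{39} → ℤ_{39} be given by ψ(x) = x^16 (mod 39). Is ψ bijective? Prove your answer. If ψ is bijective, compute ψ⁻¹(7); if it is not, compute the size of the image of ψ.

8

ψ(1) = 1^16 = 1.
ψ(5): Repeated squaring mod 39: 5^1 ≡ 5, 5^2 ≡ 5² = 25, 5^4 ≡ 25² = 625 ≡ 1, 5^8 ≡ 1² = 1, 5^16 ≡ 1² = 1. So 5^16 ≡ 1 (mod 39).
So ψ(1) = ψ(5) = 1 while 1 ≠ 5, therefore ψ is not injective, hence not bijective.
Since ψ is not bijective, we determine |image(ψ)|. Computing x^16 mod 39 for each x (by repeated squaring, reducing mod 39 at every step), the values ψ(0), ψ(1), …, ψ(38) are: 0, 1, 16, 3, 22, 1, 9, 22, 1, 9, 16, 16, 27, 13, 1, 3, 16, 22, 27, 22, 22, 27, 22, 16, 3, 1, 13, 27, 16, 16, 9, 1, 22, 9, 1, 22, 3, 16, 1.
The distinct values are {0, 1, 3, 9, 13, 16, 22, 27}; there are 8 of them.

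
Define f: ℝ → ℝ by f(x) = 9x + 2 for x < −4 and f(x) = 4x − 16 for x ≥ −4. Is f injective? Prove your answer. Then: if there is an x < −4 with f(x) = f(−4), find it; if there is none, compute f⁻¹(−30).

-7/2

Both pieces are strictly increasing (slopes 9 and 4), so each is injective on its own interval.
The left piece maps (−∞, −4) onto (−∞, −34); the right piece maps [−4, ∞) onto [−32, ∞).
These images are disjoint, so no value is attained by both pieces. Hence f is injective.
Because the two images are disjoint, no x < −4 has f(x) = f(−4), so we compute f⁻¹(−30): −30 lies in [−32, ∞), so solve 4x − 16 = −30: x = (−30 + 16)/4 = −7/2.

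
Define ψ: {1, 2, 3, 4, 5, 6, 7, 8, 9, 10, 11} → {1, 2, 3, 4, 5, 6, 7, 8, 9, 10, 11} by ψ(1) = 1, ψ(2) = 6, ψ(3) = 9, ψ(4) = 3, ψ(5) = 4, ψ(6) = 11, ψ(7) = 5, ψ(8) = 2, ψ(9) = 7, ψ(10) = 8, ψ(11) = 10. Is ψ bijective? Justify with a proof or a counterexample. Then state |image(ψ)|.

The values 1, 6, 9, 3, 4, 11, 5, 2, 7, 8, 10 are a permutation of {1, 2, 3, 4, 5, 6, 7, 8, 9, 10, 11}: each element appears exactly once.
So ψ is injective and surjective, hence bijective.
The image of ψ is {1, 2, 3, 4, 5, 6, 7, 8, 9, 10, 11}, which has 11 elements.

11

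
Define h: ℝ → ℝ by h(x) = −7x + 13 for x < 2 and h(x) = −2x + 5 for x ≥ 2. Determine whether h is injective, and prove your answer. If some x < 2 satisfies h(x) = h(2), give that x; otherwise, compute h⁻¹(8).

12/7

Both pieces are strictly decreasing (slopes −7 and −2), so each is injective on its own interval.
The left piece maps (−∞, 2) onto (−1, ∞); the right piece maps [2, ∞) onto (−∞, 1].
These images overlap. In particular h(2) = 1 (right piece), and solving −7x + 13 = 1 on the left piece gives x = 12/7 < 2.
So h(12/7) = h(2) with 12/7 ≠ 2, and h is not injective. This x = 12/7 is the requested value below 2.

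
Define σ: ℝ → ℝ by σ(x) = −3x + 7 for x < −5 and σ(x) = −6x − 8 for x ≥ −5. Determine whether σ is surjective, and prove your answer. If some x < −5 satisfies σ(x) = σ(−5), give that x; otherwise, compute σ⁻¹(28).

-7

Both pieces are strictly decreasing (slopes −3 and −6), so each is injective on its own interval.
The left piece maps (−∞, −5) onto (22, ∞); the right piece maps [−5, ∞) onto (−∞, 22].
These images together cover ℝ, so σ is surjective.
Because the two images are disjoint, no x < −5 has σ(x) = σ(−5), so we compute σ⁻¹(28): 28 lies in (22, ∞), so solve −3x + 7 = 28: x = (28 − 7)/(−3) = −7.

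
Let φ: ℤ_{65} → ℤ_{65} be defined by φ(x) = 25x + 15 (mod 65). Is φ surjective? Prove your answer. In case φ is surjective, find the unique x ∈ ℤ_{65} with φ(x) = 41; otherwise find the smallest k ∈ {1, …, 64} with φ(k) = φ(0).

Recall that surjectivity means every element of the codomain has a preimage under φ.
Since gcd(25, 65) = 5, we have 25x ≡ 0 (mod 5) for all x, so φ(x) ≡ 0 (mod 5).
But 1 ≢ 0 (mod 5), so 1 ∈ ℤ_{65} has no preimage. Hence φ is not surjective.
Since φ is not surjective, we find the least positive k with φ(k) = φ(0): this means 25k ≡ 0 (mod 65), i.e. 65 ∣ 25k. Since gcd(25, 65) = 5, dividing through by 5 this holds exactly when 13 ∣ 5k, and as gcd(5, 13) = 1, exactly when 13 ∣ k.
The smallest positive such k is 13.

13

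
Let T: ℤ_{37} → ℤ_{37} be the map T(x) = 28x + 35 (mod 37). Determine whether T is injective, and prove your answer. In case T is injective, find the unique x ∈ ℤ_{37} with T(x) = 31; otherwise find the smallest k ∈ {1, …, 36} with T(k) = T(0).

Suppose T(u) = T(v) in ℤ_{37}. Then 28u + 35 ≡ 28v + 35 (mod 37), therefore 28(u − v) ≡ 0 (mod 37).
Since gcd(28, 37) = 1, 28 is invertible modulo 37, thus u − v ≡ 0 (mod 37), i.e. u = v.
So T is injective.
We now compute 28⁻¹ mod 37 explicitly. Euclid's algorithm: 37 = 1·28 + 9, 28 = 3·9 + 1; back-substituting gives 1 = 4·28 − 3·37, so 28⁻¹ ≡ 4 (mod 37).
Since T is injective, we compute T⁻¹(31): solve 28x + 35 ≡ 31 (mod 37), i.e. 28x ≡ 33 (mod 37).
Multiplying by 28⁻¹ = 4 gives x ≡ 4·33 = 132 = 3·37 + 21 ≡ 21 (mod 37).
Check: T(21) = 28·21 + 35 = 623 = 16·37 + 31 ≡ 31 (mod 37).

21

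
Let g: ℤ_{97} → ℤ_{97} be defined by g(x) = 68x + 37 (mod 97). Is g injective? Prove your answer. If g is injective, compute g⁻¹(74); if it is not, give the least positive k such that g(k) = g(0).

Suppose g(u) = g(v) in ℤ_{97}. Then 68u + 37 ≡ 68v + 37 (mod 97), thus 68(u − v) ≡ 0 (mod 97).
Since gcd(68, 97) = 1, 68 is invertible modulo 97, therefore u − v ≡ 0 (mod 97), i.e. u = v.
Hence g is injective.
We now compute 68⁻¹ mod 97 explicitly. Euclid's algorithm: 97 = 1·68 + 29, 68 = 2·29 + 10, 29 = 2·10 + 9, 10 = 1·9 + 1; back-substituting gives 1 = 10·68 − 7·97, so 68⁻¹ ≡ 10 (mod 97).
Since g is injective, we find g⁻¹(74): we need 68x ≡ 74 − 37 ≡ 37 (mod 97). Using 68⁻¹ = 10: x ≡ 10·37 = 370 = 3·97 + 79, so x = 79.
Check: g(79) = 68·79 + 37 = 5409 = 55·97 + 74 ≡ 74 (mod 97).

79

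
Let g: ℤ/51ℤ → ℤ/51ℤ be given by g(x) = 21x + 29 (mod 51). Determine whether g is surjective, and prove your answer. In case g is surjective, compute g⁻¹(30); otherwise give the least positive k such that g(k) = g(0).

17

Since gcd(21, 51) = 3, we have 21x ≡ 0 (mod 3) for all x, so g(x) ≡ 2 (mod 3).
But 0 ≢ 2 (mod 3), so 0 ∈ ℤ/51ℤ has no preimage. Hence g is not surjective.
Since g is not surjective, we find the least positive k with g(k) = g(0): this means 21k ≡ 0 (mod 51), i.e. 51 ∣ 21k. Since gcd(21, 51) = 3, dividing through by 3 this holds exactly when 17 ∣ 7k, and as gcd(7, 17) = 1, exactly when 17 ∣ k.
The smallest positive such k is 17.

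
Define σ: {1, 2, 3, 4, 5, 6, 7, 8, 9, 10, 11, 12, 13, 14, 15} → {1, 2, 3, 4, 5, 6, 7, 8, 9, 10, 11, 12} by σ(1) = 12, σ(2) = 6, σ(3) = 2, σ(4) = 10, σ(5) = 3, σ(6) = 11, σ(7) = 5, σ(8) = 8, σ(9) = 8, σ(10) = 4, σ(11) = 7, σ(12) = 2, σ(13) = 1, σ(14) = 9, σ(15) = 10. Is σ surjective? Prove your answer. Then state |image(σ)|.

12

Every element of the codomain has a preimage: 1 = σ(13), 2 = σ(3), 3 = σ(5), 4 = σ(10), 5 = σ(7), 6 = σ(2), 7 = σ(11), 8 = σ(8), 9 = σ(14), 10 = σ(4), 11 = σ(6), 12 = σ(1).
Therefore σ is surjective.
The image of σ is {1, 2, 3, 4, 5, 6, 7, 8, 9, 10, 11, 12}, which has 12 elements.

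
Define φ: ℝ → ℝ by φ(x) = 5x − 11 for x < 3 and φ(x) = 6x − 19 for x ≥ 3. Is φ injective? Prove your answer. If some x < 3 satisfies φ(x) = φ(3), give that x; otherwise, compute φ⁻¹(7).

2

Both pieces are strictly increasing (slopes 5 and 6), so each is injective on its own interval.
The left piece maps (−∞, 3) onto (−∞, 4); the right piece maps [3, ∞) onto [−1, ∞).
These images overlap. In particular φ(3) = −1 (right piece), and solving 5x − 11 = −1 on the left piece gives x = 2 < 3.
So φ(2) = φ(3) with 2 ≠ 3, and φ is not injective. This x = 2 is the requested value below 3.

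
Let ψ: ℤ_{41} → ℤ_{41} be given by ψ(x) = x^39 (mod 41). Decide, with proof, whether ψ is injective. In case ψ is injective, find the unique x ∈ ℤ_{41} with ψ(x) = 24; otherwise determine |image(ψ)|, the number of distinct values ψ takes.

Since 41 is prime, the nonzero elements of ℤ_{41} form a cyclic group of order 40.
As gcd(39, 40) = 1, raising to the 39th power is a bijection on this group: if a^39 ≡ b^39 then (ab^{−1})^39 = 1, and the only element of order dividing gcd(39, 40) = 1 is 1, so a = b.
With ψ(0) = 0 this makes ψ injective on all of ℤ_{41}, hence bijective (finite equal-size domain and codomain). In particular ψ is injective.
Since ψ is injective, we find the preimage of 24. The inverse of x ↦ x^39 on (ℤ_{41})^× is x ↦ x^39, because 39·39 = 1521 = 38·40 + 1 ≡ 1 (mod 40) and x^{40} = 1 for x ≠ 0 (Fermat). So ψ⁻¹(24) = 24^39 mod 41.
Repeated squaring mod 41: 24^1 ≡ 24, 24^2 ≡ 24² = 576 ≡ 2, 24^4 ≡ 2² = 4, 24^8 ≡ 4² = 16, 24^16 ≡ 16² = 256 ≡ 10, 24^32 ≡ 10² = 100 ≡ 18. Since 39 = 32 + 4 + 2 + 1, 24^39 ≡ 18·4·2·24: 18·4 = 72 ≡ 31, then 31·2 = 62 ≡ 21, then 21·24 = 504 ≡ 12. So 24^39 ≡ 12 (mod 41).
Hence ψ⁻¹(24) = 12.

12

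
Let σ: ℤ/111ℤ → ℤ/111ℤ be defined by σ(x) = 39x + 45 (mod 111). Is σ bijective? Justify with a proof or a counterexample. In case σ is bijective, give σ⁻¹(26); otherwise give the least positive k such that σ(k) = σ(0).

37

We have gcd(39, 111) = 3 > 1. Taking u = 0 and v = 37: σ(0) = 45 and σ(37) = 39·37 + 45 = 1488 ≡ 45 (mod 111).
So σ(0) = σ(37) while 0 ≠ 37, therefore σ is not injective, hence not bijective.
Since σ is not bijective, we find the least positive k with σ(k) = σ(0): this means 39k ≡ 0 (mod 111), i.e. 111 ∣ 39k. Since gcd(39, 111) = 3, dividing through by 3 this holds exactly when 37 ∣ 13k, and as gcd(13, 37) = 1, exactly when 37 ∣ k.
The smallest positive such k is 37.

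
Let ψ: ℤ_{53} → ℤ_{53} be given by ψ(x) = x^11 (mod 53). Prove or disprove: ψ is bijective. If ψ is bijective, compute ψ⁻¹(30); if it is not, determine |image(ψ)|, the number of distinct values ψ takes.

Since 53 is prime, the nonzero elements of ℤ_{53} form a cyclic group of order 52.
As gcd(11, 52) = 1, raising to the 11th power is a bijection on this group: if s^11 ≡ t^11 then (st^{−1})^11 = 1, and the only element of order dividing gcd(11, 52) = 1 is 1, so s = t.
With ψ(0) = 0 this makes ψ injective on all of ℤ_{53}, hence bijective (finite equal-size domain and codomain). In particular ψ is bijective.
Since ψ is bijective, we find the preimage of 30. The inverse of x ↦ x^11 on (ℤ_{53})^× is x ↦ x^19, because 11·19 = 209 = 4·52 + 1 ≡ 1 (mod 52) and x^{52} = 1 for x ≠ 0 (Fermat). So ψ⁻¹(30) = 30^19 mod 53.
Repeated squaring mod 53: 30^1 ≡ 30, 30^2 ≡ 30² = 900 ≡ 52, 30^4 ≡ 52² = 2704 ≡ 1, 30^8 ≡ 1² = 1, 30^16 ≡ 1² = 1. Since 19 = 16 + 2 + 1, 30^19 ≡ 1·52·30: 1·52 = 52, then 52·30 = 1560 ≡ 23. So 30^19 ≡ 23 (mod 53).
Hence ψ⁻¹(30) = 23.

23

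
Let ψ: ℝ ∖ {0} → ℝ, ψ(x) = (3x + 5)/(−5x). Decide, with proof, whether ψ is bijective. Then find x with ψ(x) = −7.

If ψ(x) = −3/5, cross-multiplying gives −5(3x + 5) = 3(−5x), which simplifies to −25 = 0 — false.  So −3/5 has no preimage and ψ is not surjective.
Therefore ψ is not bijective.
Solving ψ(x) = −7: cross-multiplying gives 3x + 5 = −7(−5x), which rearranges to −32x = −5, so x = 5/32.

5/32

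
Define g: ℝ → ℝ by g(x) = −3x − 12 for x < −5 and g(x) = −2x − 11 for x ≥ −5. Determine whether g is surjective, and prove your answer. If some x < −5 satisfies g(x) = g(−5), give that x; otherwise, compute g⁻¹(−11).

0

Both pieces are strictly decreasing (slopes −3 and −2), so each is injective on its own interval.
The left piece maps (−∞, −5) onto (3, ∞); the right piece maps [−5, ∞) onto (−∞, −1].
The union (3, ∞) ∪ (−∞, −1] omits the interval between 3 and −1; in particular 3 has no preimage. So g is not surjective.
Because the two images are disjoint, no x < −5 has g(x) = g(−5), so we compute g⁻¹(−11): −11 lies in (−∞, −1], so solve −2x − 11 = −11: x = (−11 + 11)/(−2) = 0.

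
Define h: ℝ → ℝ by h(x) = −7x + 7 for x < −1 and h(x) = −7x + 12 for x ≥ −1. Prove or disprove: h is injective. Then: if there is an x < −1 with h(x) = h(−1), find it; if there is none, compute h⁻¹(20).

-12/7

Both pieces are strictly decreasing (slopes −7 and −7), so each is injective on its own interval.
The left piece maps (−∞, −1) onto (14, ∞); the right piece maps [−1, ∞) onto (−∞, 19].
These images overlap. In particular h(−1) = 19 (right piece), and solving −7x + 7 = 19 on the left piece gives x = −12/7 < −1.
So h(−12/7) = h(−1) with −12/7 ≠ −1, and h is not injective. This x = −12/7 is the requested value below −1.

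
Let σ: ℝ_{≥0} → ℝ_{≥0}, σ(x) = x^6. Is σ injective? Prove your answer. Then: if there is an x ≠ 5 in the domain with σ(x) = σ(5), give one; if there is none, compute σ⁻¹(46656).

6

On ℝ_{≥0}, x ↦ x^6 is strictly increasing, so σ(x_1) = σ(x_2) forces x_1 = x_2. Therefore σ is injective.
Since x ↦ x^6 is strictly increasing on ℝ_{≥0}, it is injective there, so no x ≠ 5 in the domain has σ(x) = σ(5). We therefore compute σ⁻¹(46656) = 46656^{1/6} = 6 (indeed 6^6 = 46656).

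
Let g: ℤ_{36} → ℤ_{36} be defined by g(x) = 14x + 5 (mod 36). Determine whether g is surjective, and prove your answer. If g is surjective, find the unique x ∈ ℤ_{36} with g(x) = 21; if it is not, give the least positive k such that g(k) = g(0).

18

Recall that g is surjective if every y in the codomain equals g(x) for some x in the domain.
Since gcd(14, 36) = 2, we have 14x ≡ 0 (mod 2) for all x, so g(x) ≡ 1 (mod 2).
But 0 ≢ 1 (mod 2), so 0 ∈ ℤ_{36} has no preimage. Thus g is not surjective.
Since g is not surjective, we find the least positive k with g(k) = g(0): this means 14k ≡ 0 (mod 36), i.e. 36 ∣ 14k. Since gcd(14, 36) = 2, dividing through by 2 this holds exactly when 18 ∣ 7k, and as gcd(7, 18) = 1, exactly when 18 ∣ k.
The smallest positive such k is 18.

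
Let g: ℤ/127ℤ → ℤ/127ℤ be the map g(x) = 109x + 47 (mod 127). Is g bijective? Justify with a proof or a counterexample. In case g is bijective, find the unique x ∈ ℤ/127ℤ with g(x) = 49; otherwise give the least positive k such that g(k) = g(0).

Suppose g(a) = g(b) in ℤ/127ℤ. Then 109a + 47 ≡ 109b + 47 (mod 127), therefore 109(a − b) ≡ 0 (mod 127).
Since gcd(109, 127) = 1, 109 is invertible modulo 127, thus a − b ≡ 0 (mod 127), i.e. a = b.
We now compute 109⁻¹ mod 127 explicitly. Euclid's algorithm: 127 = 1·109 + 18, 109 = 6·18 + 1; back-substituting gives 1 = 7·109 − 6·127, so 109⁻¹ ≡ 7 (mod 127).
For any y ∈ ℤ/127ℤ, x = 7(y − 47) mod 127 satisfies g(x) = 109·7(y − 47) + 47 ≡ y (since 109·7 ≡ 1 mod 127). So every y has a preimage.
Thus g is bijective.
Since g is bijective, we compute g⁻¹(49): solve 109x + 47 ≡ 49 (mod 127), i.e. 109x ≡ 2 (mod 127).
Multiplying by 109⁻¹ = 7 gives x ≡ 7·2 = 14 ≡ 14 (mod 127).
Check: g(14) = 109·14 + 47 = 1573 = 12·127 + 49 ≡ 49 (mod 127).

14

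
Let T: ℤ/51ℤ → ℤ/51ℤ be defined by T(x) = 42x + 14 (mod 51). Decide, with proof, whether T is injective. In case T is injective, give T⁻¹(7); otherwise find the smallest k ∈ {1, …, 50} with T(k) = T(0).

17

By definition, injectivity means: for all s, t in the domain, T(s) = T(t) implies s = t.
We have gcd(42, 51) = 3 > 1. Taking s = 0 and t = 17: T(0) = 14 and T(17) = 42·17 + 14 = 728 ≡ 14 (mod 51).
So T(0) = T(17) while 0 ≠ 17, therefore T is not injective.
Since T is not injective, we find the least positive k with T(k) = T(0): this means 42k ≡ 0 (mod 51), i.e. 51 ∣ 42k. Since gcd(42, 51) = 3, dividing through by 3 this holds exactly when 17 ∣ 14k, and as gcd(14, 17) = 1, exactly when 17 ∣ k.
The smallest positive such k is 17.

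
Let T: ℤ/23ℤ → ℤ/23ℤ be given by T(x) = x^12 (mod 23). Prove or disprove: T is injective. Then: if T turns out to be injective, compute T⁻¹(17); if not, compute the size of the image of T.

12

T(11): Repeated squaring mod 23: 11^1 ≡ 11, 11^2 ≡ 11² = 121 ≡ 6, 11^4 ≡ 6² = 36 ≡ 13, 11^8 ≡ 13² = 169 ≡ 8. Since 12 = 8 + 4, 11^12 ≡ 8·13: 8·13 = 104 ≡ 12. So 11^12 ≡ 12 (mod 23).
T(12): Repeated squaring mod 23: 12^1 ≡ 12, 12^2 ≡ 12² = 144 ≡ 6, 12^4 ≡ 6² = 36 ≡ 13, 12^8 ≡ 13² = 169 ≡ 8. Since 12 = 8 + 4, 12^12 ≡ 8·13: 8·13 = 104 ≡ 12. So 12^12 ≡ 12 (mod 23).
So T(11) = T(12) = 12 while 11 ≠ 12, hence T is not injective.
Since T is not injective, we determine |image(T)|. Computing x^12 mod 23 for each x (by repeated squaring, reducing mod 23 at every step), the values T(0), T(1), …, T(22) are: 0, 1, 2, 3, 4, 18, 6, 16, 8, 9, 13, 12, 12, 13, 9, 8, 16, 6, 18, 4, 3, 2, 1.
The distinct values are {0, 1, 2, 3, 4, 6, 8, 9, 12, 13, 16, 18}; there are 12 of them.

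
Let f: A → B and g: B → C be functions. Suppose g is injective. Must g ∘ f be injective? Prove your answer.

No. Take A = {1, 2}, B = C = {1, 2, 3}, f(1) = f(2) = 1, and g = identity (injective).
Then (g ∘ f)(1) = (g ∘ f)(2) = 1 with 1 ≠ 2, so g ∘ f is not injective.

not injective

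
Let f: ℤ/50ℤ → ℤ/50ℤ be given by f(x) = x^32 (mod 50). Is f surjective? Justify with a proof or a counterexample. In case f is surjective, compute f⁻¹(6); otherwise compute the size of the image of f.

f(1) = 1^32 = 1.
f(7): Repeated squaring mod 50: 7^1 ≡ 7, 7^2 ≡ 7² = 49, 7^4 ≡ 49² = 2401 ≡ 1, 7^8 ≡ 1² = 1, 7^16 ≡ 1² = 1, 7^32 ≡ 1² = 1. So 7^32 ≡ 1 (mod 50).
So f(1) = f(7) = 1 while 1 ≠ 7, thus f is not injective.
A non-injective map from the 50-element set ℤ/50ℤ to itself takes at most 49 distinct values, so it cannot be surjective. Therefore f is not surjective.
Since f is not surjective, we determine |image(f)|. Computing x^32 mod 50 for each x (by repeated squaring, reducing mod 50 at every step), the values f(0), f(1), …, f(49) are: 0, 1, 46, 41, 16, 25, 36, 1, 36, 31, 0, 21, 6, 31, 46, 25, 6, 11, 26, 11, 0, 41, 16, 21, 26, 25, 26, 21, 16, 41, 0, 11, 26, 11, 6, 25, 46, 31, 6, 21, 0, 31, 36, 1, 36, 25, 16, 41, 46, 1.
The distinct values are {0, 1, 6, 11, 16, 21, 25, 26, 31, 36, 41, 46}; there are 12 of them.

12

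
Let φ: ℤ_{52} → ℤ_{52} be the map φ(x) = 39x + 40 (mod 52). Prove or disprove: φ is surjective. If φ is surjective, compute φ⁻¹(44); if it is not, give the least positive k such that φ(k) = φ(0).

4

Since gcd(39, 52) = 13, we have 39x ≡ 0 (mod 13) for all x, so φ(x) ≡ 1 (mod 13).
But 0 ≢ 1 (mod 13), so 0 ∈ ℤ_{52} has no preimage. Therefore φ is not surjective.
Since φ is not surjective, we find the least positive k with φ(k) = φ(0): this means 39k ≡ 0 (mod 52), i.e. 52 ∣ 39k. Since gcd(39, 52) = 13, dividing through by 13 this holds exactly when 4 ∣ 3k, and as gcd(3, 4) = 1, exactly when 4 ∣ k.
The smallest positive such k is 4.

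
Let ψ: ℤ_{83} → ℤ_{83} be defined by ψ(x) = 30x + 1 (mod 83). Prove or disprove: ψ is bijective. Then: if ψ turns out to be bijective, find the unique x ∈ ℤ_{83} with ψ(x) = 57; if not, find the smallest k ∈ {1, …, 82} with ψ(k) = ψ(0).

24

By definition, injectivity means: for all u, v in the domain, ψ(u) = ψ(v) implies u = v.
Suppose ψ(u) = ψ(v) in ℤ_{83}. Then 30u + 1 ≡ 30v + 1 (mod 83), thus 30(u − v) ≡ 0 (mod 83).
Since gcd(30, 83) = 1, 30 is invertible modulo 83, hence u − v ≡ 0 (mod 83), i.e. u = v.
We now compute 30⁻¹ mod 83 explicitly. Euclid's algorithm: 83 = 2·30 + 23, 30 = 1·23 + 7, 23 = 3·7 + 2, 7 = 3·2 + 1; back-substituting gives 1 = 36·30 − 13·83, so 30⁻¹ ≡ 36 (mod 83).
For any y ∈ ℤ_{83}, x = 36(y − 1) mod 83 satisfies ψ(x) = 30·36(y − 1) + 1 ≡ y (since 30·36 ≡ 1 mod 83). So every y has a preimage.
Hence ψ is bijective.
Since ψ is bijective, we compute ψ⁻¹(57): solve 30x + 1 ≡ 57 (mod 83), i.e. 30x ≡ 56 (mod 83).
Multiplying by 30⁻¹ = 36 gives x ≡ 36·56 = 2016 = 24·83 + 24 ≡ 24 (mod 83).
Check: ψ(24) = 30·24 + 1 = 721 = 8·83 + 57 ≡ 57 (mod 83).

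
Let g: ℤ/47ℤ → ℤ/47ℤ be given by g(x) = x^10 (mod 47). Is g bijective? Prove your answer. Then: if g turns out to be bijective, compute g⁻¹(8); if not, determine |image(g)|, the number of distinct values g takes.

24

g(23): Repeated squaring mod 47: 23^1 ≡ 23, 23^2 ≡ 23² = 529 ≡ 12, 23^4 ≡ 12² = 144 ≡ 3, 23^8 ≡ 3² = 9. Since 10 = 8 + 2, 23^10 ≡ 9·12: 9·12 = 108 ≡ 14. So 23^10 ≡ 14 (mod 47).
g(24): Repeated squaring mod 47: 24^1 ≡ 24, 24^2 ≡ 24² = 576 ≡ 12, 24^4 ≡ 12² = 144 ≡ 3, 24^8 ≡ 3² = 9. Since 10 = 8 + 2, 24^10 ≡ 9·12: 9·12 = 108 ≡ 14. So 24^10 ≡ 14 (mod 47).
So g(23) = g(24) = 14 while 23 ≠ 24, therefore g is not injective, hence not bijective.
Since g is not bijective, we determine |image(g)|. Computing x^10 mod 47 for each x (by repeated squaring, reducing mod 47 at every step), the values g(0), g(1), …, g(46) are: 0, 1, 37, 17, 6, 12, 18, 32, 34, 7, 21, 42, 8, 2, 9, 16, 36, 28, 24, 4, 25, 27, 3, 14, 14, 3, 27, 25, 4, 24, 28, 36, 16, 9, 2, 8, 42, 21, 7, 34, 32, 18, 12, 6, 17, 37, 1.
The distinct values are {0, 1, 2, 3, 4, 6, 7, 8, 9, 12, 14, 16, 17, 18, 21, 24, 25, 27, 28, 32, 34, 36, 37, 42}; there are 24 of them.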